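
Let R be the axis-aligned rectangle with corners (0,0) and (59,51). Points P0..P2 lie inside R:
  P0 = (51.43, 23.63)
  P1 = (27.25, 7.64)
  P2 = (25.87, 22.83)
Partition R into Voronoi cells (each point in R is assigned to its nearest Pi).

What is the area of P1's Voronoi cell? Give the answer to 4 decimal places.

Area of P1's cell: 655.3666

1. box [0,59]×[0,51]: [(0, 0) (59, 0) (59, 51) (0, 51)]
2. ⊥bis P1·P0 via (39.34,15.635): [(0, 0) (49.6793, 0) (15.9535, 51) (0, 51)]  |A|=1673.6349
3. ⊥bis P1·P2 via (26.56,15.235): [(0, 12.822) (0, 0) (49.6793, 0) (38.8652, 16.3529)]  |A|=655.3666
4. canonical 4-gon: [(0, 12.822) (0, 0) (49.6793, 0) (38.8652, 16.3529)]
5. shoelace: 655.3666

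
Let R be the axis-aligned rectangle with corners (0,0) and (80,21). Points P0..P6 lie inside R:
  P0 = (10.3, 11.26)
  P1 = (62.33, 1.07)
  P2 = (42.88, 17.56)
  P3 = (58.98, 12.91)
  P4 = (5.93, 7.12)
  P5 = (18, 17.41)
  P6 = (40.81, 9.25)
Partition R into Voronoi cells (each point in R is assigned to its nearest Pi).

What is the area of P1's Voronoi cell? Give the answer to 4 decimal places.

Area of P1's cell: 244.9348

1. box [0,80]×[0,21]: [(0, 0) (80, 0) (80, 21) (0, 21)]
2. ⊥bis P1·P0 via (36.315,6.165): [(35.1076, 0) (80, 0) (80, 21) (39.2204, 21)]  |A|=899.5559
3. ⊥bis P1·P2 via (52.605,9.315): [(44.7076, 0) (80, 0) (80, 21) (62.5117, 21)]  |A|=554.1971
4. ⊥bis P1·P3 via (60.655,6.99): [(47.4713, 3.2598) (44.7076, 0) (80, 0) (80, 12.4635)]  |A|=260.2333
5. ⊥bis P1·P4 via (34.13,4.095): [(47.4713, 3.2598) (44.7076, 0) (80, 0) (80, 12.4635)]  |A|=260.2333
6. ⊥bis P1·P5 via (40.165,9.24): [(47.4713, 3.2598) (44.7076, 0) (80, 0) (80, 12.4635)]  |A|=260.2333
7. ⊥bis P1·P6 via (51.57,5.16): [(51.2546, 4.3303) (49.6086, 0) (80, 0) (80, 12.4635)]  |A|=244.9348
8. canonical 4-gon: [(51.2546, 4.3303) (49.6086, 0) (80, 0) (80, 12.4635)]
9. shoelace: 244.9348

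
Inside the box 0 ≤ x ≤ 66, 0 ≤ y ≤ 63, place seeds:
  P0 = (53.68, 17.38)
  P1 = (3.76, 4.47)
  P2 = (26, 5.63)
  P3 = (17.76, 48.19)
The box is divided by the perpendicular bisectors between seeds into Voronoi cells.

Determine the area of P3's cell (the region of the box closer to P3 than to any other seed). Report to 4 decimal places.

1. box [0,66]×[0,63]: [(0, 0) (66, 0) (66, 63) (0, 63)]
2. ⊥bis P3·P0 via (35.72,32.785): [(0, 0) (7.599, 0) (61.6366, 63) (0, 63)]  |A|=2180.9217
3. ⊥bis P3·P1 via (10.76,26.33): [(0, 29.7756) (25.998, 21.4505) (61.6366, 63) (0, 63)]  |A|=1712.3684
4. ⊥bis P3·P2 via (21.88,26.91): [(0, 29.7756) (13.8212, 25.3497) (32.4333, 28.9532) (61.6366, 63) (0, 63)]  |A|=1654.1426
5. canonical 5-gon: [(0, 29.7756) (13.8212, 25.3497) (32.4333, 28.9532) (61.6366, 63) (0, 63)]
6. shoelace: 1654.1426

Area of P3's cell: 1654.1426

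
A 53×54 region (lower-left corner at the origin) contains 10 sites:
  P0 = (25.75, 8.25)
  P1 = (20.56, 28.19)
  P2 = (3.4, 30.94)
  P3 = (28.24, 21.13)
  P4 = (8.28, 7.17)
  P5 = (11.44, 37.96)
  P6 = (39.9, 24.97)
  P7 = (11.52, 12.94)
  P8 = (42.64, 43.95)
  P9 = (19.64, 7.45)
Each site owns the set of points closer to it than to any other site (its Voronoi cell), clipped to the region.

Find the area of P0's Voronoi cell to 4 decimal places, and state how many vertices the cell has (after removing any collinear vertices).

Area of P0's cell: 303.1210 (4 vertices)

1. box [0,53]×[0,54]: [(0, 0) (53, 0) (53, 54) (0, 54)]
2. ⊥bis P0·P1 via (23.155,18.22): [(0, 12.1932) (0, 0) (53, 0) (53, 25.9881)]  |A|=1011.8039
3. ⊥bis P0·P2 via (14.575,19.595): [(9.5963, 14.6909) (0, 5.2384) (0, 0) (53, 0) (53, 25.9881)]  |A|=978.4336
4. ⊥bis P0·P3 via (26.995,14.69): [(17.0095, 16.6204) (9.5963, 14.6909) (0, 5.2384) (0, 0) (53, 0) (53, 9.6626)]  |A|=684.6528
5. ⊥bis P0·P4 via (17.015,7.71): [(17.0095, 16.6204) (16.4728, 16.4807) (17.4916, 0) (53, 0) (53, 9.6626)]  |A|=473.4575
6. ⊥bis P0·P5 via (18.595,23.105): [(17.0095, 16.6204) (16.4728, 16.4807) (17.4916, 0) (53, 0) (53, 9.6626)]  |A|=473.4575
7. ⊥bis P0·P6 via (32.825,16.61): [(37.4915, 12.6608) (17.0095, 16.6204) (16.4728, 16.4807) (17.4916, 0) (52.4518, 0)]  |A|=395.0606
8. ⊥bis P0·P7 via (18.635,10.595): [(37.4915, 12.6608) (20.4046, 15.9641) (17.1207, 6.0004) (17.4916, 0) (52.4518, 0)]  |A|=374.2115
9. ⊥bis P0·P8 via (34.195,26.1): [(37.4915, 12.6608) (20.4046, 15.9641) (17.1207, 6.0004) (17.4916, 0) (52.4518, 0)]  |A|=374.2115
10. ⊥bis P0·P9 via (22.695,7.85): [(37.4915, 12.6608) (21.6645, 15.7205) (23.7228, 0) (52.4518, 0)]  |A|=303.121
11. canonical 4-gon: [(37.4915, 12.6608) (21.6645, 15.7205) (23.7228, 0) (52.4518, 0)]
12. shoelace: 303.121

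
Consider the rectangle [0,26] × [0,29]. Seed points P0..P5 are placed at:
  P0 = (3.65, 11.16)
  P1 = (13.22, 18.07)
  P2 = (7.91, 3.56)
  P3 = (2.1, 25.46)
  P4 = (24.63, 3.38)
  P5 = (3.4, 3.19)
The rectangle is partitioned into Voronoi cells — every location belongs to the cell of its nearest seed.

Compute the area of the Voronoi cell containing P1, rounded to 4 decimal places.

1. box [0,26]×[0,29]: [(0, 0) (26, 0) (26, 29) (0, 29)]
2. ⊥bis P1·P0 via (8.435,14.615): [(0, 26.297) (18.9877, 0) (26, 0) (26, 29) (0, 29)]  |A|=504.3393
3. ⊥bis P1·P2 via (10.565,10.815): [(0, 26.297) (11.3992, 10.5097) (26, 5.1665) (26, 29) (0, 29)]  |A|=429.7734
4. ⊥bis P1·P3 via (7.66,21.765): [(5.5571, 18.6007) (11.3992, 10.5097) (26, 5.1665) (26, 29) (12.4682, 29)]  |A|=357.4332
5. ⊥bis P1·P4 via (18.925,10.725): [(5.5571, 18.6007) (11.3992, 10.5097) (16.3264, 8.7066) (26, 16.2203) (26, 29) (12.4682, 29)]  |A|=303.9681
6. ⊥bis P1·P5 via (8.31,10.63): [(5.5571, 18.6007) (11.3992, 10.5097) (16.3264, 8.7066) (26, 16.2203) (26, 29) (12.4682, 29)]  |A|=303.9681
7. canonical 6-gon: [(5.5571, 18.6007) (11.3992, 10.5097) (16.3264, 8.7066) (26, 16.2203) (26, 29) (12.4682, 29)]
8. shoelace: 303.9681

Area of P1's cell: 303.9681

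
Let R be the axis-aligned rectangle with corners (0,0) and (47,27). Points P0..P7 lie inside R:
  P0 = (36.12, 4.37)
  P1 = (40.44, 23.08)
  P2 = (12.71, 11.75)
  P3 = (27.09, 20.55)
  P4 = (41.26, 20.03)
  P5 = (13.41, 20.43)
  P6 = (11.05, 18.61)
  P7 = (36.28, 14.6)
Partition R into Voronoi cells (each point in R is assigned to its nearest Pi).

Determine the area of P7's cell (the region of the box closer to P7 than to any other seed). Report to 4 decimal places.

Area of P7's cell: 124.7941

1. box [0,47]×[0,27]: [(0, 0) (47, 0) (47, 27) (0, 27)]
2. ⊥bis P7·P0 via (36.2,9.485): [(0, 10.0512) (47, 9.3161) (47, 27) (0, 27)]  |A|=813.8693
3. ⊥bis P7·P1 via (38.36,18.84): [(0, 10.0512) (47, 9.3161) (47, 14.6015) (21.7262, 27) (0, 27)]  |A|=657.1905
4. ⊥bis P7·P2 via (24.495,13.175): [(24.9198, 9.6614) (47, 9.3161) (47, 14.6015) (22.8925, 26.4278)]  |A|=248.4614
5. ⊥bis P7·P3 via (31.685,17.575): [(26.545, 9.636) (47, 9.3161) (47, 14.6015) (33.9156, 21.0203)]  |A|=152.19
6. ⊥bis P7·P4 via (38.77,17.315): [(26.545, 9.636) (47, 9.3161) (47, 9.767) (35.6664, 20.1614) (33.9156, 21.0203)]  |A|=124.7941
7. ⊥bis P7·P5 via (24.845,17.515): [(26.545, 9.636) (47, 9.3161) (47, 9.767) (35.6664, 20.1614) (33.9156, 21.0203)]  |A|=124.7941
8. ⊥bis P7·P6 via (23.665,16.605): [(26.545, 9.636) (47, 9.3161) (47, 9.767) (35.6664, 20.1614) (33.9156, 21.0203)]  |A|=124.7941
9. canonical 5-gon: [(26.545, 9.636) (47, 9.3161) (47, 9.767) (35.6664, 20.1614) (33.9156, 21.0203)]
10. shoelace: 124.7941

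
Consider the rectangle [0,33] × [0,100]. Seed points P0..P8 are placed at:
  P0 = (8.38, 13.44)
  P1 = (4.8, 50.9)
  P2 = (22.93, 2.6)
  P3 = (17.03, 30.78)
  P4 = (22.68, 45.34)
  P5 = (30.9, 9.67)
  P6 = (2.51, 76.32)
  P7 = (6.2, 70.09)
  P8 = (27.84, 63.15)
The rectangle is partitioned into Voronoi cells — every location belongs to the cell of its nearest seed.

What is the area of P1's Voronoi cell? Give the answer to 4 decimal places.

Area of P1's cell: 314.0168

1. box [0,33]×[0,100]: [(0, 0) (33, 0) (33, 100) (0, 100)]
2. ⊥bis P1·P0 via (6.59,32.17): [(0, 31.5402) (33, 34.694) (33, 100) (0, 100)]  |A|=2207.1362
3. ⊥bis P1·P2 via (13.865,26.75): [(0, 31.5402) (33, 34.694) (33, 100) (0, 100)]  |A|=2207.1362
4. ⊥bis P1·P3 via (10.915,40.84): [(0, 34.2053) (33, 54.2644) (33, 100) (0, 100)]  |A|=1840.2497
5. ⊥bis P1·P4 via (13.74,48.12): [(0, 34.2053) (11.607, 41.2606) (29.8727, 100) (0, 100)]  |A|=1259.1915
6. ⊥bis P1·P5 via (17.85,30.285): [(0, 34.2053) (11.607, 41.2606) (29.8727, 100) (0, 100)]  |A|=1259.1915
7. ⊥bis P1·P6 via (3.655,63.61): [(0, 63.2807) (0, 34.2053) (11.607, 41.2606) (18.9863, 64.9911)]  |A|=387.7056
8. ⊥bis P1·P7 via (5.5,60.495): [(0, 60.8963) (0, 34.2053) (11.607, 41.2606) (17.32, 59.6327)]  |A|=317.6123
9. ⊥bis P1·P8 via (16.32,57.025): [(14.8372, 59.8138) (0, 60.8963) (0, 34.2053) (11.607, 41.2606) (16.4393, 56.8006)]  |A|=314.0168
10. canonical 5-gon: [(14.8372, 59.8138) (0, 60.8963) (0, 34.2053) (11.607, 41.2606) (16.4393, 56.8006)]
11. shoelace: 314.0168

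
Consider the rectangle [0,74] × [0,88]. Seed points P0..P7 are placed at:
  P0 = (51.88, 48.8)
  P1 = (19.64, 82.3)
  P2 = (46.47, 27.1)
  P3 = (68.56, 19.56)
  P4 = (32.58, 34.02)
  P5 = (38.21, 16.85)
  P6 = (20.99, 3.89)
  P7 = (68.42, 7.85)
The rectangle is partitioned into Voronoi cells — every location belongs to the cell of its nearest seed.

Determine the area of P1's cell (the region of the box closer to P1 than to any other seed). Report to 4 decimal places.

1. box [0,74]×[0,88]: [(0, 0) (74, 0) (74, 88) (0, 88)]
2. ⊥bis P1·P0 via (35.76,65.55): [(0, 31.135) (59.0874, 88) (0, 88)]  |A|=1680.0021
3. ⊥bis P1·P2 via (33.055,54.7): [(0, 38.6336) (15.7422, 46.2851) (59.0874, 88) (0, 88)]  |A|=1620.98
4. ⊥bis P1·P3 via (44.1,50.93): [(0, 38.6336) (15.7422, 46.2851) (59.0874, 88) (0, 88)]  |A|=1620.98
5. ⊥bis P1·P4 via (26.11,58.16): [(0, 51.162) (28.842, 58.8922) (59.0874, 88) (0, 88)]  |A|=1391.1923
6. ⊥bis P1·P5 via (28.925,49.575): [(0, 51.162) (28.842, 58.8922) (59.0874, 88) (0, 88)]  |A|=1391.1923
7. ⊥bis P1·P6 via (20.315,43.095): [(0, 51.162) (28.842, 58.8922) (59.0874, 88) (0, 88)]  |A|=1391.1923
8. ⊥bis P1·P7 via (44.03,45.075): [(0, 51.162) (28.842, 58.8922) (59.0874, 88) (0, 88)]  |A|=1391.1923
9. canonical 4-gon: [(0, 51.162) (28.842, 58.8922) (59.0874, 88) (0, 88)]
10. shoelace: 1391.1923

Area of P1's cell: 1391.1923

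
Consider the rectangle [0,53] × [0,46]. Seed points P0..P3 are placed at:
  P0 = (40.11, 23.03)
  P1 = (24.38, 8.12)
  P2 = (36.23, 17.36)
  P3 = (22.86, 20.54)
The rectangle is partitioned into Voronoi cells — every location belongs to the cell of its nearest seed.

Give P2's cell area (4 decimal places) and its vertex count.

Area of P2's cell: 347.8186 (5 vertices)

1. box [0,53]×[0,46]: [(0, 0) (53, 0) (53, 46) (0, 46)]
2. ⊥bis P2·P0 via (38.17,20.195): [(0, 0) (53, 0) (53, 10.0468) (0.4601, 46) (0, 46)]  |A|=1493.511
3. ⊥bis P2·P1 via (30.305,12.74): [(40.239, 0) (53, 0) (53, 10.0468) (8.8443, 40.2627)]  |A|=478.7082
4. ⊥bis P2·P3 via (29.545,18.95): [(28.5908, 14.9383) (40.239, 0) (53, 0) (53, 10.0468) (31.007, 25.0967)]  |A|=347.8186
5. canonical 5-gon: [(28.5908, 14.9383) (40.239, 0) (53, 0) (53, 10.0468) (31.007, 25.0967)]
6. shoelace: 347.8186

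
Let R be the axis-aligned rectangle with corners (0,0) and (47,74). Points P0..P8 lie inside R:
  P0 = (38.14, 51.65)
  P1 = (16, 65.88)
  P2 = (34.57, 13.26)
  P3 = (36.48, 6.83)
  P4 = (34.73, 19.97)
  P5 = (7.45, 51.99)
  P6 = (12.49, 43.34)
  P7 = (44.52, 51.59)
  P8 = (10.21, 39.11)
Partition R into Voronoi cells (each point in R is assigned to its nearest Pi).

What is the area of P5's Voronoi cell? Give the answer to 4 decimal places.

1. box [0,47]×[0,74]: [(0, 0) (47, 0) (47, 74) (0, 74)]
2. ⊥bis P5·P0 via (22.795,51.82): [(0, 0) (22.2209, 0) (23.0407, 74) (0, 74)]  |A|=1674.6804
3. ⊥bis P5·P1 via (11.725,58.935): [(0, 66.1523) (0, 0) (22.2209, 0) (22.7983, 52.1188)]  |A|=1333.1445
4. ⊥bis P5·P2 via (21.01,32.625): [(0, 66.1523) (0, 17.9131) (22.5946, 33.7346) (22.7983, 52.1188)]  |A|=755.9673
5. ⊥bis P5·P3 via (21.965,29.41): [(0, 66.1523) (0, 17.9131) (22.5946, 33.7346) (22.7983, 52.1188)]  |A|=755.9673
6. ⊥bis P5·P4 via (21.09,35.98): [(0, 66.1523) (0, 18.012) (22.6341, 37.2955) (22.7983, 52.1188)]  |A|=714.9317
7. ⊥bis P5·P6 via (9.97,47.665): [(20.2773, 53.6706) (0, 66.1523) (0, 41.8559)]  |A|=246.333
8. ⊥bis P5·P7 via (25.985,51.79): [(20.2773, 53.6706) (0, 66.1523) (0, 41.8559)]  |A|=246.333
9. ⊥bis P5·P8 via (8.83,45.55): [(4.8917, 44.7061) (20.2773, 53.6706) (0, 66.1523) (0, 43.6579)]  |A|=241.9256
10. canonical 4-gon: [(4.8917, 44.7061) (20.2773, 53.6706) (0, 66.1523) (0, 43.6579)]
11. shoelace: 241.9256

Area of P5's cell: 241.9256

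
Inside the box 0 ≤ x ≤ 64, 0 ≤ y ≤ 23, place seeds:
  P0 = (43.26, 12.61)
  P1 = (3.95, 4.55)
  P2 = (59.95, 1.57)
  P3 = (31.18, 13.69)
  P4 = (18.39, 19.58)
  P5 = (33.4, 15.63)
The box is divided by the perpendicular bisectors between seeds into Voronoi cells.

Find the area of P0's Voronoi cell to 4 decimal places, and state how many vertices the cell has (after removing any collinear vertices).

Area of P0's cell: 381.2894 (5 vertices)

1. box [0,64]×[0,23]: [(0, 0) (64, 0) (64, 23) (0, 23)]
2. ⊥bis P0·P1 via (23.605,8.58): [(25.3642, 0) (64, 0) (64, 23) (20.6484, 23)]  |A|=942.8553
3. ⊥bis P0·P2 via (51.605,7.09): [(25.3642, 0) (46.9151, 0) (62.1291, 23) (20.6484, 23)]  |A|=724.8636
4. ⊥bis P0·P3 via (37.22,13.15): [(36.0443, 0) (46.9151, 0) (62.1291, 23) (38.1006, 23)]  |A|=401.3412
5. ⊥bis P0·P4 via (30.825,16.095): [(36.0443, 0) (46.9151, 0) (62.1291, 23) (38.1006, 23)]  |A|=401.3412
6. ⊥bis P0·P5 via (38.33,14.12): [(36.8849, 9.4019) (36.0443, 0) (46.9151, 0) (62.1291, 23) (41.0498, 23)]  |A|=381.2894
7. canonical 5-gon: [(36.8849, 9.4019) (36.0443, 0) (46.9151, 0) (62.1291, 23) (41.0498, 23)]
8. shoelace: 381.2894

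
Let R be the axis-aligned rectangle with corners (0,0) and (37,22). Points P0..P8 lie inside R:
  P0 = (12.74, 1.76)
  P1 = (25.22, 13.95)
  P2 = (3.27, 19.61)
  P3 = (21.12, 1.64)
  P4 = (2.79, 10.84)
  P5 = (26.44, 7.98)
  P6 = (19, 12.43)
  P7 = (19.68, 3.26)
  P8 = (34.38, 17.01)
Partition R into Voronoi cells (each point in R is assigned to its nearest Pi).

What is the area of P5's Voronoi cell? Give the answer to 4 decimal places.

Area of P5's cell: 131.7660

1. box [0,37]×[0,22]: [(0, 0) (37, 0) (37, 22) (0, 22)]
2. ⊥bis P5·P0 via (19.59,4.87): [(21.8011, 0) (37, 0) (37, 22) (11.8127, 22)]  |A|=444.2484
3. ⊥bis P5·P1 via (25.83,10.965): [(17.5875, 9.2806) (21.8011, 0) (37, 0) (37, 13.2476)]  |A|=199.1126
4. ⊥bis P5·P2 via (14.855,13.795): [(17.5875, 9.2806) (21.8011, 0) (37, 0) (37, 13.2476)]  |A|=199.1126
5. ⊥bis P5·P3 via (23.78,4.81): [(18.2829, 9.4227) (29.5122, 0) (37, 0) (37, 13.2476)]  |A|=159.2564
6. ⊥bis P5·P4 via (14.615,9.41): [(18.2829, 9.4227) (29.5122, 0) (37, 0) (37, 13.2476)]  |A|=159.2564
7. ⊥bis P5·P6 via (22.72,10.205): [(22.8048, 10.3468) (20.9257, 7.2051) (29.5122, 0) (37, 0) (37, 13.2476)]  |A|=153.0214
8. ⊥bis P5·P7 via (23.06,5.62): [(22.8048, 10.3468) (21.3998, 7.9977) (23.4071, 5.1229) (29.5122, 0) (37, 0) (37, 13.2476)]  |A|=151.5444
9. ⊥bis P5·P8 via (30.41,12.495): [(30.9582, 12.013) (22.8048, 10.3468) (21.3998, 7.9977) (23.4071, 5.1229) (29.5122, 0) (37, 0) (37, 6.7005)]  |A|=131.766
10. canonical 7-gon: [(30.9582, 12.013) (22.8048, 10.3468) (21.3998, 7.9977) (23.4071, 5.1229) (29.5122, 0) (37, 0) (37, 6.7005)]
11. shoelace: 131.766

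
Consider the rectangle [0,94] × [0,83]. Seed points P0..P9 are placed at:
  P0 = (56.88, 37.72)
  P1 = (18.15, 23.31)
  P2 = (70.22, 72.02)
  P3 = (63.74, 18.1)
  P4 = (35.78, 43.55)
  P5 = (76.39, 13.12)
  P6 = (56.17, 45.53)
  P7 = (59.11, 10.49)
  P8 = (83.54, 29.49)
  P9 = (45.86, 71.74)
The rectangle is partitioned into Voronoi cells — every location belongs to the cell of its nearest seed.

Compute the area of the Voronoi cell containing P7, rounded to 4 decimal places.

Area of P7's cell: 588.8132

1. box [0,94]×[0,83]: [(0, 0) (94, 0) (94, 83) (0, 83)]
2. ⊥bis P7·P0 via (57.995,24.105): [(0, 19.3555) (0, 0) (94, 0) (94, 27.0536)]  |A|=2181.2291
3. ⊥bis P7·P1 via (38.63,16.9): [(40.435, 22.6669) (33.3405, 0) (94, 0) (94, 27.0536)]  |A|=1412.0462
4. ⊥bis P7·P2 via (64.665,41.255): [(40.435, 22.6669) (33.3405, 0) (94, 0) (94, 27.0536)]  |A|=1412.0462
5. ⊥bis P7·P3 via (61.425,14.295): [(46.807, 23.1888) (40.435, 22.6669) (33.3405, 0) (84.9207, 0)]  |A|=668.4056
6. ⊥bis P7·P4 via (47.445,27.02): [(46.807, 23.1888) (41.3869, 22.7449) (40.1964, 21.9048) (33.3405, 0) (84.9207, 0)]  |A|=668.0522
7. ⊥bis P7·P5 via (67.75,11.805): [(67.9778, 10.3082) (46.807, 23.1888) (41.3869, 22.7449) (40.1964, 21.9048) (33.3405, 0) (69.5467, 0)]  |A|=588.8132
8. ⊥bis P7·P6 via (57.64,28.01): [(67.9778, 10.3082) (46.807, 23.1888) (41.3869, 22.7449) (40.1964, 21.9048) (33.3405, 0) (69.5467, 0)]  |A|=588.8132
9. ⊥bis P7·P8 via (71.325,19.99): [(67.9778, 10.3082) (46.807, 23.1888) (41.3869, 22.7449) (40.1964, 21.9048) (33.3405, 0) (69.5467, 0)]  |A|=588.8132
10. ⊥bis P7·P9 via (52.485,41.115): [(67.9778, 10.3082) (46.807, 23.1888) (41.3869, 22.7449) (40.1964, 21.9048) (33.3405, 0) (69.5467, 0)]  |A|=588.8132
11. canonical 6-gon: [(67.9778, 10.3082) (46.807, 23.1888) (41.3869, 22.7449) (40.1964, 21.9048) (33.3405, 0) (69.5467, 0)]
12. shoelace: 588.8132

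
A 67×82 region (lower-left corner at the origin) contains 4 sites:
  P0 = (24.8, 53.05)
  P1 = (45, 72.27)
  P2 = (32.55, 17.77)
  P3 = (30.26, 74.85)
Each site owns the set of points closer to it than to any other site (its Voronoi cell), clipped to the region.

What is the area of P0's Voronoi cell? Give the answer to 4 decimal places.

1. box [0,67]×[0,82]: [(0, 0) (67, 0) (67, 82) (0, 82)]
2. ⊥bis P0·P1 via (34.9,62.66): [(0, 0) (67, 0) (67, 28.9233) (16.4983, 82) (0, 82)]  |A|=4153.7668
3. ⊥bis P0·P2 via (28.675,35.41): [(0, 29.1109) (55.2694, 41.252) (16.4983, 82) (0, 82)]  |A|=1797.7088
4. ⊥bis P0·P3 via (27.53,63.95): [(0, 70.8451) (0, 29.1109) (55.2694, 41.252) (35.5944, 61.9302)]  |A|=1433.6248
5. canonical 4-gon: [(0, 70.8451) (0, 29.1109) (55.2694, 41.252) (35.5944, 61.9302)]
6. shoelace: 1433.6248

Area of P0's cell: 1433.6248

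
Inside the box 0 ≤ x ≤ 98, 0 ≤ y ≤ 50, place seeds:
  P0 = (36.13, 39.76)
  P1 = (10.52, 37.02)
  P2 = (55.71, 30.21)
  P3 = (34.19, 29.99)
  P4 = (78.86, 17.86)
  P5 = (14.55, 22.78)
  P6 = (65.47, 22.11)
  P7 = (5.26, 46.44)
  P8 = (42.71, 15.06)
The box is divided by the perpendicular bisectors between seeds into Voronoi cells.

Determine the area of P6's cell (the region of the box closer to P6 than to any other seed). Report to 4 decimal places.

1. box [0,98]×[0,50]: [(0, 0) (98, 0) (98, 50) (0, 50)]
2. ⊥bis P6·P0 via (50.8,30.935): [(32.1905, 0) (98, 0) (98, 50) (62.2689, 50)]  |A|=2538.5153
3. ⊥bis P6·P1 via (37.995,29.565): [(32.1905, 0) (98, 0) (98, 50) (62.2689, 50)]  |A|=2538.5153
4. ⊥bis P6·P2 via (60.59,26.16): [(38.8793, 0) (98, 0) (98, 50) (80.3752, 50)]  |A|=1918.6352
5. ⊥bis P6·P3 via (49.83,26.05): [(45.1801, 7.592) (43.2675, 0) (98, 0) (98, 50) (80.3752, 50)]  |A|=1901.9776
6. ⊥bis P6·P4 via (72.165,19.985): [(45.1801, 7.592) (43.2675, 0) (65.8217, 0) (81.6918, 50) (80.3752, 50)]  |A|=689.8159
7. ⊥bis P6·P5 via (40.01,22.445): [(45.1801, 7.592) (43.2675, 0) (65.8217, 0) (81.6918, 50) (80.3752, 50)]  |A|=689.8159
8. ⊥bis P6·P7 via (35.365,34.275): [(45.1801, 7.592) (43.2675, 0) (65.8217, 0) (81.6918, 50) (80.3752, 50)]  |A|=689.8159
9. ⊥bis P6·P8 via (54.09,18.585): [(54.148, 18.3978) (59.8468, 0) (65.8217, 0) (81.6918, 50) (80.3752, 50)]  |A|=513.5965
10. canonical 5-gon: [(54.148, 18.3978) (59.8468, 0) (65.8217, 0) (81.6918, 50) (80.3752, 50)]
11. shoelace: 513.5965

Area of P6's cell: 513.5965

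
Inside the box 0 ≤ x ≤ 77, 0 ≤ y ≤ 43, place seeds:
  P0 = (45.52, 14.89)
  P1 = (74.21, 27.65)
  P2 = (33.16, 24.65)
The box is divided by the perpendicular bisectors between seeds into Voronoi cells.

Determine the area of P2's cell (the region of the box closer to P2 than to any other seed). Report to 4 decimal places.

1. box [0,77]×[0,43]: [(0, 0) (77, 0) (77, 43) (0, 43)]
2. ⊥bis P2·P0 via (39.34,19.77): [(0, 0) (23.7287, 0) (57.6834, 43) (0, 43)]  |A|=1750.3616
3. ⊥bis P2·P1 via (53.685,26.15): [(0, 0) (23.7287, 0) (52.8966, 36.938) (52.4536, 43) (0, 43)]  |A|=1734.5099
4. canonical 5-gon: [(0, 0) (23.7287, 0) (52.8966, 36.938) (52.4536, 43) (0, 43)]
5. shoelace: 1734.5099

Area of P2's cell: 1734.5099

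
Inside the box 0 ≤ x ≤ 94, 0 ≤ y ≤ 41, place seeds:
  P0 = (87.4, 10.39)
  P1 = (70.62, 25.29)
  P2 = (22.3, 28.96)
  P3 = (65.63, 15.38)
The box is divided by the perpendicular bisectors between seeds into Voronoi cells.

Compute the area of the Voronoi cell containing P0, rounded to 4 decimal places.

Area of P0's cell: 453.2695

1. box [0,94]×[0,41]: [(0, 0) (94, 0) (94, 41) (0, 41)]
2. ⊥bis P0·P1 via (79.01,17.84): [(63.1688, 0) (94, 0) (94, 34.7214)]  |A|=535.2512
3. ⊥bis P0·P2 via (54.85,19.675): [(63.1688, 0) (94, 0) (94, 34.7214)]  |A|=535.2512
4. ⊥bis P0·P3 via (76.515,12.885): [(77.1778, 15.7766) (73.5616, 0) (94, 0) (94, 34.7214)]  |A|=453.2695
5. canonical 4-gon: [(77.1778, 15.7766) (73.5616, 0) (94, 0) (94, 34.7214)]
6. shoelace: 453.2695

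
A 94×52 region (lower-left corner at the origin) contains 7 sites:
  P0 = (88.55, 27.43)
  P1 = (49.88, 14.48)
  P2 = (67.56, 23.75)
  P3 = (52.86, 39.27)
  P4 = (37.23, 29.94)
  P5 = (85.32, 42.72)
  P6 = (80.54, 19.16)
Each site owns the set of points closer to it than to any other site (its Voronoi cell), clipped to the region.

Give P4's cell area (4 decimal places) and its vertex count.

1. box [0,94]×[0,52]: [(0, 0) (94, 0) (94, 52) (0, 52)]
2. ⊥bis P4·P0 via (62.89,28.685): [(0, 0) (61.4871, 0) (64.0303, 52) (0, 52)]  |A|=3263.4514
3. ⊥bis P4·P1 via (43.555,22.21): [(0, 0) (16.4114, 0) (63.3661, 38.4203) (64.0303, 52) (0, 52)]  |A|=2397.5417
4. ⊥bis P4·P2 via (52.395,26.845): [(0, 0) (16.4114, 0) (53.0316, 29.9641) (57.5288, 52) (0, 52)]  |A|=2258.5468
5. ⊥bis P4·P3 via (45.045,34.605): [(0, 0) (16.4114, 0) (49.527, 27.0965) (34.6614, 52) (0, 52)]  |A|=1941.643
6. ⊥bis P4·P5 via (61.275,36.33): [(0, 0) (16.4114, 0) (49.527, 27.0965) (34.6614, 52) (0, 52)]  |A|=1941.643
7. ⊥bis P4·P6 via (58.885,24.55): [(0, 0) (16.4114, 0) (49.527, 27.0965) (34.6614, 52) (0, 52)]  |A|=1941.643
8. canonical 5-gon: [(0, 0) (16.4114, 0) (49.527, 27.0965) (34.6614, 52) (0, 52)]
9. shoelace: 1941.643

Area of P4's cell: 1941.6430 (5 vertices)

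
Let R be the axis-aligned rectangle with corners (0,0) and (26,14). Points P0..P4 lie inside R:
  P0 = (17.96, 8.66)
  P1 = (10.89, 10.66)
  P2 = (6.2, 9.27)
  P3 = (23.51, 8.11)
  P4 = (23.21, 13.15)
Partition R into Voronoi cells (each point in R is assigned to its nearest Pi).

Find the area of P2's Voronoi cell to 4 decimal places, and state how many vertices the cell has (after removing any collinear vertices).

Area of P2's cell: 131.9325 (4 vertices)

1. box [0,26]×[0,14]: [(0, 0) (26, 0) (26, 14) (0, 14)]
2. ⊥bis P2·P0 via (12.08,8.965): [(0, 0) (11.615, 0) (12.3412, 14) (0, 14)]  |A|=167.693
3. ⊥bis P2·P1 via (8.545,9.965): [(0, 0) (11.4984, 0) (7.3491, 14) (0, 14)]  |A|=131.9325
4. ⊥bis P2·P3 via (14.855,8.69): [(0, 0) (11.4984, 0) (7.3491, 14) (0, 14)]  |A|=131.9325
5. ⊥bis P2·P4 via (14.705,11.21): [(0, 0) (11.4984, 0) (7.3491, 14) (0, 14)]  |A|=131.9325
6. canonical 4-gon: [(0, 0) (11.4984, 0) (7.3491, 14) (0, 14)]
7. shoelace: 131.9325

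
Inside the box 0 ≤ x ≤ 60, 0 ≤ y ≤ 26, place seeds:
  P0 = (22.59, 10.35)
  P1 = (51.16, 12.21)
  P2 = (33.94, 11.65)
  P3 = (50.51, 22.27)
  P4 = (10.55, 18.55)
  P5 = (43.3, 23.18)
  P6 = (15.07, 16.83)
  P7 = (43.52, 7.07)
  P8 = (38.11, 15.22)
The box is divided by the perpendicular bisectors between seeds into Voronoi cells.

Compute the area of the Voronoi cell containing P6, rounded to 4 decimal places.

Area of P6's cell: 186.4872

1. box [0,60]×[0,26]: [(0, 0) (60, 0) (60, 26) (0, 26)]
2. ⊥bis P6·P0 via (18.83,13.59): [(0, 0) (7.1195, 0) (29.5237, 26) (0, 26)]  |A|=476.3615
3. ⊥bis P6·P1 via (33.115,14.52): [(0, 0) (7.1195, 0) (29.5237, 26) (0, 26)]  |A|=476.3615
4. ⊥bis P6·P2 via (24.505,14.24): [(0, 0) (7.1195, 0) (26.8962, 22.9508) (27.7332, 26) (0, 26)]  |A|=473.6317
5. ⊥bis P6·P3 via (32.79,19.55): [(0, 0) (7.1195, 0) (26.8962, 22.9508) (27.7332, 26) (0, 26)]  |A|=473.6317
6. ⊥bis P6·P4 via (12.81,17.69): [(6.0784, 0) (7.1195, 0) (26.8962, 22.9508) (27.7332, 26) (15.9722, 26)]  |A|=186.9736
7. ⊥bis P6·P5 via (29.185,20.005): [(6.0784, 0) (7.1195, 0) (26.8962, 22.9508) (27.7332, 26) (15.9722, 26)]  |A|=186.9736
8. ⊥bis P6·P7 via (29.295,11.95): [(6.0784, 0) (7.1195, 0) (26.8962, 22.9508) (27.7332, 26) (15.9722, 26)]  |A|=186.9736
9. ⊥bis P6·P8 via (26.59,16.025): [(6.0784, 0) (7.1195, 0) (26.8962, 22.9508) (27.1347, 23.8195) (27.287, 26) (15.9722, 26)]  |A|=186.4872
10. canonical 6-gon: [(6.0784, 0) (7.1195, 0) (26.8962, 22.9508) (27.1347, 23.8195) (27.287, 26) (15.9722, 26)]
11. shoelace: 186.4872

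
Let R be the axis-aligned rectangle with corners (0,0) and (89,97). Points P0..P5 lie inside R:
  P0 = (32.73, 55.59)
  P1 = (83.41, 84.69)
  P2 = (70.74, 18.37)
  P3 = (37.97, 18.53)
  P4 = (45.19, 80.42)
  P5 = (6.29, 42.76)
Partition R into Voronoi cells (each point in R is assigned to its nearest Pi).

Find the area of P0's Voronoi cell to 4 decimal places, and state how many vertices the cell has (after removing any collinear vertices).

1. box [0,89]×[0,97]: [(0, 0) (89, 0) (89, 97) (0, 97)]
2. ⊥bis P0·P1 via (58.07,70.14): [(0, 0) (89, 0) (89, 16.2729) (42.6472, 97) (0, 97)]  |A|=6762.0378
3. ⊥bis P0·P2 via (51.735,36.98): [(0, 0) (15.5236, 0) (67.7307, 53.3152) (42.6472, 97) (0, 97)]  |A|=4630.2771
4. ⊥bis P0·P3 via (35.35,37.06): [(0, 32.0618) (54.4591, 39.7619) (67.7307, 53.3152) (42.6472, 97) (0, 97)]  |A|=3448.6264
5. ⊥bis P0·P4 via (38.96,68.005): [(0, 87.5556) (0, 32.0618) (54.4591, 39.7619) (67.7307, 53.3152) (67.5271, 53.6697)]  |A|=2205.7908
6. ⊥bis P0·P5 via (19.51,49.175): [(1.171, 86.968) (26.0284, 35.742) (54.4591, 39.7619) (67.7307, 53.3152) (67.5271, 53.6697)]  |A|=1460.8955
7. canonical 5-gon: [(1.171, 86.968) (26.0284, 35.742) (54.4591, 39.7619) (67.7307, 53.3152) (67.5271, 53.6697)]
8. shoelace: 1460.8955

Area of P0's cell: 1460.8955 (5 vertices)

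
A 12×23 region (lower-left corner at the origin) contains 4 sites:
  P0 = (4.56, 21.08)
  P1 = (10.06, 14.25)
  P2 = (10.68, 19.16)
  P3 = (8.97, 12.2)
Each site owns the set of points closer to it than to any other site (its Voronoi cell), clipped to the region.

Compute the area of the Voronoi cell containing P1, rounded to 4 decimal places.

Area of P1's cell: 20.9102

1. box [0,12]×[0,23]: [(0, 0) (12, 0) (12, 23) (0, 23)]
2. ⊥bis P1·P0 via (7.31,17.665): [(0, 11.7785) (0, 0) (12, 0) (12, 21.4417)]  |A|=199.3211
3. ⊥bis P1·P2 via (10.37,16.705): [(6.6942, 17.1691) (0, 11.7785) (0, 0) (12, 0) (12, 16.4992)]  |A|=186.2092
4. ⊥bis P1·P3 via (9.515,13.225): [(6.6942, 17.1691) (4.866, 15.6969) (12, 11.9037) (12, 16.4992)]  |A|=20.9102
5. canonical 4-gon: [(6.6942, 17.1691) (4.866, 15.6969) (12, 11.9037) (12, 16.4992)]
6. shoelace: 20.9102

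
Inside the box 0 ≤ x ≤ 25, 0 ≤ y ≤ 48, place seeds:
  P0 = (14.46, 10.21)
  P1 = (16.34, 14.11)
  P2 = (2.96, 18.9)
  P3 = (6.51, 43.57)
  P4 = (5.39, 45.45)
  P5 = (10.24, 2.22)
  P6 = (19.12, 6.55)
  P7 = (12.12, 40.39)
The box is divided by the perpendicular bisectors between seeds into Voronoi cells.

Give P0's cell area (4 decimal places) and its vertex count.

1. box [0,25]×[0,48]: [(0, 0) (25, 0) (25, 48) (0, 48)]
2. ⊥bis P0·P1 via (15.4,12.16): [(0, 19.5836) (0, 0) (25, 0) (25, 7.5323)]  |A|=338.9487
3. ⊥bis P0·P2 via (8.71,14.555): [(9.1697, 15.1633) (0, 3.0285) (0, 0) (25, 0) (25, 7.5323)]  |A|=263.0464
4. ⊥bis P0·P3 via (10.485,26.89): [(9.1697, 15.1633) (0, 3.0285) (0, 0) (25, 0) (25, 7.5323)]  |A|=263.0464
5. ⊥bis P0·P4 via (9.925,27.83): [(9.1697, 15.1633) (0, 3.0285) (0, 0) (25, 0) (25, 7.5323)]  |A|=263.0464
6. ⊥bis P0·P5 via (12.35,6.215): [(9.1697, 15.1633) (5.2439, 9.9681) (24.1173, 0) (25, 0) (25, 7.5323)]  |A|=134.9035
7. ⊥bis P0·P6 via (16.79,8.38): [(18.5618, 10.6359) (9.1697, 15.1633) (5.2439, 9.9681) (14.2864, 5.1923)]  |A|=68.1046
8. ⊥bis P0·P7 via (13.29,25.3): [(18.5618, 10.6359) (9.1697, 15.1633) (5.2439, 9.9681) (14.2864, 5.1923)]  |A|=68.1046
9. canonical 4-gon: [(18.5618, 10.6359) (9.1697, 15.1633) (5.2439, 9.9681) (14.2864, 5.1923)]
10. shoelace: 68.1046

Area of P0's cell: 68.1046 (4 vertices)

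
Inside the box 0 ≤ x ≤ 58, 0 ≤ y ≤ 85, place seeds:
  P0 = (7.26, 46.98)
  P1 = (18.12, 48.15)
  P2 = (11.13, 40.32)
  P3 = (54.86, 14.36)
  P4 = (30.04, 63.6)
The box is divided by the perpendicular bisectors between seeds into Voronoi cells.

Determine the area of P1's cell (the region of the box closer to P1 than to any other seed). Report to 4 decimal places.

Area of P1's cell: 546.5032

1. box [0,58]×[0,85]: [(0, 0) (58, 0) (58, 85) (0, 85)]
2. ⊥bis P1·P0 via (12.69,47.565): [(17.8144, 0) (58, 0) (58, 85) (8.6569, 85)]  |A|=3804.9675
3. ⊥bis P1·P2 via (14.625,44.235): [(12.881, 45.7919) (58, 5.5133) (58, 85) (8.6569, 85)]  |A|=2760.5043
4. ⊥bis P1·P3 via (36.49,31.255): [(12.881, 45.7919) (33.1873, 27.664) (58, 54.6429) (58, 85) (8.6569, 85)]  |A|=2150.9858
5. ⊥bis P1·P4 via (24.08,55.875): [(10.681, 66.2126) (12.881, 45.7919) (33.1873, 27.664) (44.5841, 40.0557)]  |A|=546.5032
6. canonical 4-gon: [(10.681, 66.2126) (12.881, 45.7919) (33.1873, 27.664) (44.5841, 40.0557)]
7. shoelace: 546.5032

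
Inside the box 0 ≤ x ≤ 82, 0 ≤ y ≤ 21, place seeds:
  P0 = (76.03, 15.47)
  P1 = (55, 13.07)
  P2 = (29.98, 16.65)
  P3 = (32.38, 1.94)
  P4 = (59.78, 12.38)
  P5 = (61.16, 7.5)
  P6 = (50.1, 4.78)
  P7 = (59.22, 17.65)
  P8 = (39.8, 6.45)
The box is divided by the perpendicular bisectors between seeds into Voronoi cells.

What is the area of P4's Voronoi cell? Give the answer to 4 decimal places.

1. box [0,82]×[0,21]: [(0, 0) (82, 0) (82, 21) (0, 21)]
2. ⊥bis P4·P0 via (67.905,13.925): [(0, 0) (70.5529, 0) (66.5597, 21) (0, 21)]  |A|=1439.6818
3. ⊥bis P4·P1 via (57.39,12.725): [(55.5531, 0) (70.5529, 0) (66.5597, 21) (58.5845, 21)]  |A|=241.2366
4. ⊥bis P4·P2 via (44.88,14.515): [(55.5531, 0) (70.5529, 0) (66.5597, 21) (58.5845, 21)]  |A|=241.2366
5. ⊥bis P4·P3 via (46.08,7.16): [(55.5531, 0) (70.5529, 0) (66.5597, 21) (58.5845, 21)]  |A|=241.2366
6. ⊥bis P4·P5 via (60.47,9.94): [(56.8398, 8.9134) (68.2447, 12.1386) (66.5597, 21) (58.5845, 21)]  |A|=101.4452
7. ⊥bis P4·P6 via (54.94,8.58): [(56.8398, 8.9134) (68.2447, 12.1386) (66.5597, 21) (58.5845, 21)]  |A|=101.4452
8. ⊥bis P4·P7 via (59.5,15.015): [(57.6928, 14.823) (56.8398, 8.9134) (68.2447, 12.1386) (67.5354, 15.8689)]  |A|=51.0518
9. ⊥bis P4·P8 via (49.79,9.415): [(57.6928, 14.823) (56.8398, 8.9134) (68.2447, 12.1386) (67.5354, 15.8689)]  |A|=51.0518
10. canonical 4-gon: [(57.6928, 14.823) (56.8398, 8.9134) (68.2447, 12.1386) (67.5354, 15.8689)]
11. shoelace: 51.0518

Area of P4's cell: 51.0518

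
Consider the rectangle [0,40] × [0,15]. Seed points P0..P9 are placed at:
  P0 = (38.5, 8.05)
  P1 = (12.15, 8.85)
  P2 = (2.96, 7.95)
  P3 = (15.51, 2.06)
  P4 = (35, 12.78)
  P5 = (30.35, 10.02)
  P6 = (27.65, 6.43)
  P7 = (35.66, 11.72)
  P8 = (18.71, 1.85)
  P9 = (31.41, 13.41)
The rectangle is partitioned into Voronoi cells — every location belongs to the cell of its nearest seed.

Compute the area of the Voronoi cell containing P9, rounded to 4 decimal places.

Area of P9's cell: 25.6472

1. box [0,40]×[0,15]: [(0, 0) (40, 0) (40, 15) (0, 15)]
2. ⊥bis P9·P0 via (34.955,10.73): [(0, 0) (26.8432, 0) (38.1831, 15) (0, 15)]  |A|=487.6971
3. ⊥bis P9·P1 via (21.78,11.13): [(24.4151, 0) (26.8432, 0) (38.1831, 15) (20.8637, 15)]  |A|=148.1055
4. ⊥bis P9·P2 via (17.185,10.68): [(24.4151, 0) (26.8432, 0) (38.1831, 15) (20.8637, 15)]  |A|=148.1055
5. ⊥bis P9·P3 via (23.46,7.735): [(22.149, 9.5716) (27.943, 1.4548) (38.1831, 15) (20.8637, 15)]  |A|=127.8071
6. ⊥bis P9·P4 via (33.205,13.095): [(22.149, 9.5716) (27.943, 1.4548) (32.1355, 7.0005) (33.5393, 15) (20.8637, 15)]  |A|=109.233
7. ⊥bis P9·P5 via (30.88,11.715): [(20.9029, 14.8347) (32.8545, 11.0976) (33.5393, 15) (20.8637, 15)]  |A|=25.6472
8. ⊥bis P9·P6 via (29.53,9.92): [(20.9029, 14.8347) (32.8545, 11.0976) (33.5393, 15) (20.8637, 15)]  |A|=25.6472
9. ⊥bis P9·P7 via (33.535,12.565): [(20.9029, 14.8347) (32.8545, 11.0976) (33.5393, 15) (20.8637, 15)]  |A|=25.6472
10. ⊥bis P9·P8 via (25.06,7.63): [(20.9029, 14.8347) (32.8545, 11.0976) (33.5393, 15) (20.8637, 15)]  |A|=25.6472
11. canonical 4-gon: [(20.9029, 14.8347) (32.8545, 11.0976) (33.5393, 15) (20.8637, 15)]
12. shoelace: 25.6472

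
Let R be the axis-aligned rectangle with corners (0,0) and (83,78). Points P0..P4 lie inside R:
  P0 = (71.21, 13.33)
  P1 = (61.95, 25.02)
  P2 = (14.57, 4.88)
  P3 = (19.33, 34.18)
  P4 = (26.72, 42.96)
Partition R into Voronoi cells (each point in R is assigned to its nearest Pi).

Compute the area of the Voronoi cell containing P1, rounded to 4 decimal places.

Area of P1's cell: 1991.8229

1. box [0,83]×[0,78]: [(0, 0) (83, 0) (83, 78) (0, 78)]
2. ⊥bis P1·P0 via (66.58,19.175): [(0, 0) (42.3731, 0) (83, 32.1818) (83, 78) (0, 78)]  |A|=5820.2774
3. ⊥bis P1·P2 via (38.26,14.95): [(44.0502, 1.3284) (83, 32.1818) (83, 78) (11.4591, 78)]  |A|=3634.8825
4. ⊥bis P1·P3 via (40.64,29.6): [(37.7495, 16.151) (44.0502, 1.3284) (83, 32.1818) (83, 78) (51.0423, 78)]  |A|=2410.7924
5. ⊥bis P1·P4 via (44.335,33.99): [(39.5742, 24.6408) (37.7495, 16.151) (44.0502, 1.3284) (83, 32.1818) (83, 78) (66.746, 78)]  |A|=1991.8229
6. canonical 6-gon: [(39.5742, 24.6408) (37.7495, 16.151) (44.0502, 1.3284) (83, 32.1818) (83, 78) (66.746, 78)]
7. shoelace: 1991.8229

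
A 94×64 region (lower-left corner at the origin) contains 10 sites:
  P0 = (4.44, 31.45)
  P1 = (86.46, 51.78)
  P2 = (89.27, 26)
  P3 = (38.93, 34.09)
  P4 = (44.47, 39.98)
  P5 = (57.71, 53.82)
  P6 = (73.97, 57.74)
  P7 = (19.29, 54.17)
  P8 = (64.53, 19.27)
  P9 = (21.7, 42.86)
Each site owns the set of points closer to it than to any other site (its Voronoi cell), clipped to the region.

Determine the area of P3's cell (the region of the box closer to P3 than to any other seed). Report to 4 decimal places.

Area of P3's cell: 808.0763

1. box [0,94]×[0,64]: [(0, 0) (94, 0) (94, 64) (0, 64)]
2. ⊥bis P3·P0 via (21.685,32.77): [(24.1933, 0) (94, 0) (94, 64) (19.2945, 64)]  |A|=4624.3879
3. ⊥bis P3·P1 via (62.695,42.935): [(24.1933, 0) (78.6748, 0) (54.8549, 64) (19.2945, 64)]  |A|=2881.3386
4. ⊥bis P3·P2 via (64.1,30.045): [(24.1933, 0) (59.2716, 0) (65.1231, 36.4111) (54.8549, 64) (19.2945, 64)]  |A|=2528.0912
5. ⊥bis P3·P4 via (41.7,37.035): [(19.7804, 57.652) (24.1933, 0) (59.2716, 0) (62.1345, 17.8148)]  |A|=1445.4555
6. ⊥bis P3·P5 via (48.32,43.955): [(19.7804, 57.652) (24.1933, 0) (59.2716, 0) (62.1345, 17.8148)]  |A|=1445.4555
7. ⊥bis P3·P6 via (56.45,45.915): [(19.7804, 57.652) (24.1933, 0) (59.2716, 0) (62.1345, 17.8148)]  |A|=1445.4555
8. ⊥bis P3·P7 via (29.11,44.13): [(31.584, 46.5498) (21.3932, 36.5823) (24.1933, 0) (59.2716, 0) (62.1345, 17.8148)]  |A|=1330.0584
9. ⊥bis P3·P8 via (51.73,26.68): [(52.0752, 27.2763) (31.584, 46.5498) (21.3932, 36.5823) (24.1933, 0) (36.2848, 0)]  |A|=913.4152
10. ⊥bis P3·P9 via (30.315,38.475): [(52.0752, 27.2763) (33.5053, 44.7428) (22.4335, 22.9907) (24.1933, 0) (36.2848, 0)]  |A|=808.0763
11. canonical 5-gon: [(52.0752, 27.2763) (33.5053, 44.7428) (22.4335, 22.9907) (24.1933, 0) (36.2848, 0)]
12. shoelace: 808.0763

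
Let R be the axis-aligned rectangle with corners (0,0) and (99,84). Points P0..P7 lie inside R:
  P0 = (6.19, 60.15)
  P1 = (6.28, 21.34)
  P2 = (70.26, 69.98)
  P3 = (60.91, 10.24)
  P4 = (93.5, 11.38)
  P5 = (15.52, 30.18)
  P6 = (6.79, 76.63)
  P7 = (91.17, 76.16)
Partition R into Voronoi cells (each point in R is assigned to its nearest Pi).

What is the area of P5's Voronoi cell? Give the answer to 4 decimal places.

Area of P5's cell: 1265.9947

1. box [0,99]×[0,84]: [(0, 0) (99, 0) (99, 84) (0, 84)]
2. ⊥bis P5·P0 via (10.855,45.165): [(0, 41.7857) (0, 0) (99, 0) (99, 72.6055)]  |A|=5662.3669
3. ⊥bis P5·P1 via (10.9,25.76): [(0, 41.7857) (0, 37.1532) (35.5448, 0) (99, 0) (99, 72.6055)]  |A|=5002.0643
4. ⊥bis P5·P2 via (42.89,50.08): [(39.8913, 54.2043) (0, 41.7857) (0, 37.1532) (35.5448, 0) (79.3018, 0)]  |A|=2322.3923
5. ⊥bis P5·P3 via (38.215,20.21): [(48.1555, 42.8379) (39.8913, 54.2043) (0, 41.7857) (0, 37.1532) (31.2903, 4.4471)]  |A|=1265.9947
6. ⊥bis P5·P4 via (54.51,20.78): [(48.1555, 42.8379) (39.8913, 54.2043) (0, 41.7857) (0, 37.1532) (31.2903, 4.4471)]  |A|=1265.9947
7. ⊥bis P5·P6 via (11.155,53.405): [(48.1555, 42.8379) (39.8913, 54.2043) (0, 41.7857) (0, 37.1532) (31.2903, 4.4471)]  |A|=1265.9947
8. ⊥bis P5·P7 via (53.345,53.17): [(48.1555, 42.8379) (39.8913, 54.2043) (0, 41.7857) (0, 37.1532) (31.2903, 4.4471)]  |A|=1265.9947
9. canonical 5-gon: [(48.1555, 42.8379) (39.8913, 54.2043) (0, 41.7857) (0, 37.1532) (31.2903, 4.4471)]
10. shoelace: 1265.9947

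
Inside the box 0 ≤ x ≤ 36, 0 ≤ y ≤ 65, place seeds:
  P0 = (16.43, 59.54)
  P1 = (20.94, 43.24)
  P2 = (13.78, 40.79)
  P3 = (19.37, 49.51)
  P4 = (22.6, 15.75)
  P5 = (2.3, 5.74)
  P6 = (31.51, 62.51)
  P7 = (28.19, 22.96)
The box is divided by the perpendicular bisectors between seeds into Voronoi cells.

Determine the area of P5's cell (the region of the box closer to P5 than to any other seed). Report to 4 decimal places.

Area of P5's cell: 289.4464

1. box [0,36]×[0,65]: [(0, 0) (36, 0) (36, 65) (0, 65)]
2. ⊥bis P5·P0 via (9.365,32.64): [(0, 35.0996) (0, 0) (36, 0) (36, 25.6446)]  |A|=1093.3959
3. ⊥bis P5·P1 via (11.62,24.49): [(0, 30.2659) (0, 0) (36, 0) (36, 12.3715)]  |A|=767.4737
4. ⊥bis P5·P2 via (8.04,23.265): [(25.762, 17.4605) (0, 25.8984) (0, 0) (36, 0) (36, 12.3715)]  |A|=711.2151
5. ⊥bis P5·P3 via (10.835,27.625): [(25.762, 17.4605) (0, 25.8984) (0, 0) (36, 0) (36, 12.3715)]  |A|=711.2151
6. ⊥bis P5·P4 via (12.45,10.745): [(5.9366, 23.9539) (0, 25.8984) (0, 0) (17.7484, 0)]  |A|=289.4464
7. ⊥bis P5·P6 via (16.905,34.125): [(5.9366, 23.9539) (0, 25.8984) (0, 0) (17.7484, 0)]  |A|=289.4464
8. ⊥bis P5·P7 via (15.245,14.35): [(5.9366, 23.9539) (0, 25.8984) (0, 0) (17.7484, 0)]  |A|=289.4464
9. canonical 4-gon: [(5.9366, 23.9539) (0, 25.8984) (0, 0) (17.7484, 0)]
10. shoelace: 289.4464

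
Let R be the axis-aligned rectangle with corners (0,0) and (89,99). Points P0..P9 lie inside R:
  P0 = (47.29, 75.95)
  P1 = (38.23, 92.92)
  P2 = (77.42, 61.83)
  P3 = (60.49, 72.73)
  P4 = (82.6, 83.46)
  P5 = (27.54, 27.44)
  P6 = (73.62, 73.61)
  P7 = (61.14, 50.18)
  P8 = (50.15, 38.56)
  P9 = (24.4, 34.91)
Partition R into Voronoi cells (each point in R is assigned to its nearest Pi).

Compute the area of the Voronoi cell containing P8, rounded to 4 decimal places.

Area of P8's cell: 1619.3425

1. box [0,89]×[0,99]: [(0, 0) (89, 0) (89, 99) (0, 99)]
2. ⊥bis P8·P0 via (48.72,57.255): [(0, 53.5284) (0, 0) (89, 0) (89, 60.3361)]  |A|=5066.9665
3. ⊥bis P8·P1 via (44.19,65.74): [(0, 53.5284) (0, 0) (89, 0) (89, 60.3361)]  |A|=5066.9665
4. ⊥bis P8·P2 via (63.785,50.195): [(57.2066, 57.9042) (0, 53.5284) (0, 0) (89, 0) (89, 20.6457)]  |A|=4436.0209
5. ⊥bis P8·P3 via (55.32,55.645): [(60.4622, 54.0889) (49.7414, 57.3331) (0, 53.5284) (0, 0) (89, 0) (89, 20.6457)]  |A|=4420.8506
6. ⊥bis P8·P4 via (66.375,61.01): [(60.4622, 54.0889) (49.7414, 57.3331) (0, 53.5284) (0, 0) (89, 0) (89, 20.6457)]  |A|=4420.8506
7. ⊥bis P8·P5 via (38.845,33): [(60.4622, 54.0889) (49.7414, 57.3331) (27.7065, 55.6477) (55.075, 0) (89, 0) (89, 20.6457)]  |A|=2146.9125
8. ⊥bis P8·P6 via (61.885,56.085): [(60.4622, 54.0889) (49.7414, 57.3331) (27.7065, 55.6477) (55.075, 0) (89, 0) (89, 20.6457)]  |A|=2146.9125
9. ⊥bis P8·P7 via (55.645,44.37): [(42.5226, 56.781) (27.7065, 55.6477) (55.075, 0) (89, 0) (89, 12.8234)]  |A|=1688.8958
10. ⊥bis P8·P9 via (37.275,36.735): [(42.5226, 56.781) (34.5203, 56.1689) (37.3831, 35.9725) (55.075, 0) (89, 0) (89, 12.8234)]  |A|=1619.3425
11. canonical 6-gon: [(42.5226, 56.781) (34.5203, 56.1689) (37.3831, 35.9725) (55.075, 0) (89, 0) (89, 12.8234)]
12. shoelace: 1619.3425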